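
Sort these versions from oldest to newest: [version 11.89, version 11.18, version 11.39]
[version 11.18, version 11.39, version 11.89]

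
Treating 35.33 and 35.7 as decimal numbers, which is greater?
35.7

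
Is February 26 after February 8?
Yes. Day 26 comes after day 8 in February — this is a date comparison, not a decimal one (the decimal 2.26 would be smaller than 2.8).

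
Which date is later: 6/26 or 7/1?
7/1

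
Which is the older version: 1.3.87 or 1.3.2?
1.3.2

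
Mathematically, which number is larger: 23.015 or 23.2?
23.2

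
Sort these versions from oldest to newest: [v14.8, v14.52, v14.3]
[v14.3, v14.8, v14.52]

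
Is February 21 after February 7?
Yes. Day 21 comes after day 7 in February — this is a date comparison, not a decimal one (the decimal 2.21 would be smaller than 2.7).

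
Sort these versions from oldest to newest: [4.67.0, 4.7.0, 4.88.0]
[4.7.0, 4.67.0, 4.88.0]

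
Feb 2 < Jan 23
False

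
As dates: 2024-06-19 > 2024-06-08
True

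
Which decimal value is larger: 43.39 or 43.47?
43.47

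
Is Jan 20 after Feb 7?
No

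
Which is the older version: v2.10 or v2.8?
v2.8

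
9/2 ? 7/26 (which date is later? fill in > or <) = >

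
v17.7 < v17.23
True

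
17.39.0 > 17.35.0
True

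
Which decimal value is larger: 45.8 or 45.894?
45.894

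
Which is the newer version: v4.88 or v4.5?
v4.88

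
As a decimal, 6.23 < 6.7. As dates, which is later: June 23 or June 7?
June 23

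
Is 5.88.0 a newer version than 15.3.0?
No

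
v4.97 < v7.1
True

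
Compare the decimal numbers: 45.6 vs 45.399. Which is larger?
45.6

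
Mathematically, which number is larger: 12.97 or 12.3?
12.97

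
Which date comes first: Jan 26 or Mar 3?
Jan 26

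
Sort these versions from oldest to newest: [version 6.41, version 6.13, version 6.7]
[version 6.7, version 6.13, version 6.41]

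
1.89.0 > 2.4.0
False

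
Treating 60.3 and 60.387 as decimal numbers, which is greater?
60.387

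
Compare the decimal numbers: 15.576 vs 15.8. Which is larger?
15.8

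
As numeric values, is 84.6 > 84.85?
False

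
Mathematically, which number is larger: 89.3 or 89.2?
89.3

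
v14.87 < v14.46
False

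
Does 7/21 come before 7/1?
No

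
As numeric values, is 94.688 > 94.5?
True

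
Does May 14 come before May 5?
No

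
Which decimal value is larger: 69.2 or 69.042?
69.2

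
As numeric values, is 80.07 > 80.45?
False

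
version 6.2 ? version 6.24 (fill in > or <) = <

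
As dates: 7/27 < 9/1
True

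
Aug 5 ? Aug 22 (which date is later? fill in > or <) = <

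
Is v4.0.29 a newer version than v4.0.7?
Yes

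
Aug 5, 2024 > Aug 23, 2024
False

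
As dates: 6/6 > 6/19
False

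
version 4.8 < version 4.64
True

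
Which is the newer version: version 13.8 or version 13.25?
version 13.25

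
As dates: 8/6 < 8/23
True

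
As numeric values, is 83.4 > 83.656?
False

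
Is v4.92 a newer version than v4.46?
Yes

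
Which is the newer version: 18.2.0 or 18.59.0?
18.59.0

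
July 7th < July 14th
True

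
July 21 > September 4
False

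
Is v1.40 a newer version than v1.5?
Yes. Version numbers are compared segment by segment as integers, not as decimals: minor version 40 > 5, so v1.40 > v1.5 (even though the decimal 1.40 < 1.5).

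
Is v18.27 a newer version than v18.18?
Yes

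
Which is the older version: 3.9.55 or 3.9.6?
3.9.6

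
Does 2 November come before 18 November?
Yes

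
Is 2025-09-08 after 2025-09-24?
No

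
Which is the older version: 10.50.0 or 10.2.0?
10.2.0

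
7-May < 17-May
True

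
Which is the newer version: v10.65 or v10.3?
v10.65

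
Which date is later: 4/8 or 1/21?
4/8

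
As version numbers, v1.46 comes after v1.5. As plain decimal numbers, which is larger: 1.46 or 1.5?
1.5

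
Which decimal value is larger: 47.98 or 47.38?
47.98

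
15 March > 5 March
True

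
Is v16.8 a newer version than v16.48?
No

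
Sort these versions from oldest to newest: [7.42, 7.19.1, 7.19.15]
[7.19.1, 7.19.15, 7.42]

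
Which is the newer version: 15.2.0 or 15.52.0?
15.52.0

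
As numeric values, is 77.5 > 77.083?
True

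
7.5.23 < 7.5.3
False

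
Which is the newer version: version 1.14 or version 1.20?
version 1.20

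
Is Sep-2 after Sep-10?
No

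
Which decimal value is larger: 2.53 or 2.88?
2.88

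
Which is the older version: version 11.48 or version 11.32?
version 11.32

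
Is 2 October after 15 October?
No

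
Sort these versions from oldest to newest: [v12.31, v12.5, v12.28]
[v12.5, v12.28, v12.31]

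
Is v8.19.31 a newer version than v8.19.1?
Yes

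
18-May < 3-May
False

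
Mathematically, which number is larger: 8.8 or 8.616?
8.8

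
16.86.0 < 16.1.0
False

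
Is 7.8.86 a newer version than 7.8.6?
Yes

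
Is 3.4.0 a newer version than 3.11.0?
No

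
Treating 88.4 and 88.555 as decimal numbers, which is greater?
88.555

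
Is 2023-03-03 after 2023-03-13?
No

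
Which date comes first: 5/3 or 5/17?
5/3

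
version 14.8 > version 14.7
True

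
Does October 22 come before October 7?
No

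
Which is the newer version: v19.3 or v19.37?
v19.37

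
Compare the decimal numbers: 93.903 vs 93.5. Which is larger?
93.903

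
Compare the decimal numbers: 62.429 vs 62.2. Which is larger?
62.429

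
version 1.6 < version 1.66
True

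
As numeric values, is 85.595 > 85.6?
False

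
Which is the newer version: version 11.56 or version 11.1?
version 11.56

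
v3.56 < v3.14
False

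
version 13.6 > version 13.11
False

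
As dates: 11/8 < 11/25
True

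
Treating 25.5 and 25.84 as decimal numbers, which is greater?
25.84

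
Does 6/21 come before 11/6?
Yes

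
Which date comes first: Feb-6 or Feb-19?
Feb-6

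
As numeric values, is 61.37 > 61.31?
True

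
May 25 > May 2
True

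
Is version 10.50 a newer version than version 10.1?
Yes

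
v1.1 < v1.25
True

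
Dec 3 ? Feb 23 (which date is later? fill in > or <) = >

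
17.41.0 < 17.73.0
True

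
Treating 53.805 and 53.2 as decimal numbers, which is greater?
53.805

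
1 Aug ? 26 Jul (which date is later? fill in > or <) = >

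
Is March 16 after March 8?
Yes. Day 16 comes after day 8 in March — this is a date comparison, not a decimal one (the decimal 3.16 would be smaller than 3.8).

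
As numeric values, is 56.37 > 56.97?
False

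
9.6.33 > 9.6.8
True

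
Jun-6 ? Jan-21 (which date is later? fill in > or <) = >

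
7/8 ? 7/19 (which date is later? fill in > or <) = <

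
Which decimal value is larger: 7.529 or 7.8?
7.8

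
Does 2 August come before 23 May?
No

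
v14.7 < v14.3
False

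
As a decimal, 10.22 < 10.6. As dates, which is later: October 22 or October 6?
October 22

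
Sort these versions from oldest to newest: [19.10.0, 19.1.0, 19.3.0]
[19.1.0, 19.3.0, 19.10.0]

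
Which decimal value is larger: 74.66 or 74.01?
74.66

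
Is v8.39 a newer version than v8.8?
Yes. Version numbers are compared segment by segment as integers, not as decimals: minor version 39 > 8, so v8.39 > v8.8 (even though the decimal 8.39 < 8.8).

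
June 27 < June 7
False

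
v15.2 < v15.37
True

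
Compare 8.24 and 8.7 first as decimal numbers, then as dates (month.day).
As decimals: 8.24 < 8.7. As dates: 8/24 is later than 8/7 (day 24 > day 7).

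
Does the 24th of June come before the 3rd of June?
No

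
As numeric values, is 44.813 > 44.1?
True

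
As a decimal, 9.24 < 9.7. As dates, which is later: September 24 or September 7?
September 24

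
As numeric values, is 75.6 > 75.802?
False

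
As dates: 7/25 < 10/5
True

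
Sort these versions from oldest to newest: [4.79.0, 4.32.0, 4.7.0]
[4.7.0, 4.32.0, 4.79.0]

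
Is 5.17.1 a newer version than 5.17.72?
No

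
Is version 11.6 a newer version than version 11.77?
No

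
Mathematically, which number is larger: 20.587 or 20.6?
20.6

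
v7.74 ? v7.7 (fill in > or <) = >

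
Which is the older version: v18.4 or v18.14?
v18.4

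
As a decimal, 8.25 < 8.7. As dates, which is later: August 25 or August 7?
August 25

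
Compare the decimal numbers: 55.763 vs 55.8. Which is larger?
55.8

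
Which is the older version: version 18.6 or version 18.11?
version 18.6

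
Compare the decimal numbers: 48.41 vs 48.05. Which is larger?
48.41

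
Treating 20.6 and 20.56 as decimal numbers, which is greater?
20.6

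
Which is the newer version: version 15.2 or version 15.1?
version 15.2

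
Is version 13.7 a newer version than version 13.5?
Yes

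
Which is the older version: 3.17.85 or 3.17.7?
3.17.7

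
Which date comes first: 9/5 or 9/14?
9/5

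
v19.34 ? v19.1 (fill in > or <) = >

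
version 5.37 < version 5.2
False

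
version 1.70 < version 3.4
True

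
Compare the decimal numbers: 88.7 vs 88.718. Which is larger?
88.718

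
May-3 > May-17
False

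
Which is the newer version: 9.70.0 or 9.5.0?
9.70.0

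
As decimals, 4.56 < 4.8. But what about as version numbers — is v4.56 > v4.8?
True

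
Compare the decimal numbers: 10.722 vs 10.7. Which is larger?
10.722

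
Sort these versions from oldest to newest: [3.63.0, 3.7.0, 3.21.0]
[3.7.0, 3.21.0, 3.63.0]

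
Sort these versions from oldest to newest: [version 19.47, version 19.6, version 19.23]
[version 19.6, version 19.23, version 19.47]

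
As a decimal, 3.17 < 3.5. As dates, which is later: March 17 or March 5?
March 17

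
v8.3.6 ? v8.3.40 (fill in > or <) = <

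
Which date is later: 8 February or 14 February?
14 February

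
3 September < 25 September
True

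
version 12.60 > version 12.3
True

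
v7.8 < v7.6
False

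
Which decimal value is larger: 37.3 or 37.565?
37.565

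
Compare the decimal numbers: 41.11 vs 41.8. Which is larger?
41.8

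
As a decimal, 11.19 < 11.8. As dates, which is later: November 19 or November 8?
November 19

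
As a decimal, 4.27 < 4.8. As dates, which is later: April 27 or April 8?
April 27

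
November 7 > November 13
False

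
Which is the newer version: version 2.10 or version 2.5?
version 2.10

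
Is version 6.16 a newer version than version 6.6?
Yes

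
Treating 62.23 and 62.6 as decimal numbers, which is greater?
62.6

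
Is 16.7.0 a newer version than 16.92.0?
No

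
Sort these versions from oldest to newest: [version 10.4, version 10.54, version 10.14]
[version 10.4, version 10.14, version 10.54]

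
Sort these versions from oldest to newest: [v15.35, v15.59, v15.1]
[v15.1, v15.35, v15.59]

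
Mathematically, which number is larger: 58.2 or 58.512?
58.512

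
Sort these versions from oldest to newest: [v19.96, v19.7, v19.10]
[v19.7, v19.10, v19.96]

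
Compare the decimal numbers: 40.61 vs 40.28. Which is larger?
40.61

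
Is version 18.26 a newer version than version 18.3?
Yes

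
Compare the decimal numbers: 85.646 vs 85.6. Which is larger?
85.646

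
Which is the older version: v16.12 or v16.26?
v16.12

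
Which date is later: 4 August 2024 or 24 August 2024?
24 August 2024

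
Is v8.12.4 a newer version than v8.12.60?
No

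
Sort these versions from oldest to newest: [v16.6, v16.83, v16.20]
[v16.6, v16.20, v16.83]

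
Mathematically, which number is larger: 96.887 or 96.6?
96.887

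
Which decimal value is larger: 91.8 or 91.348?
91.8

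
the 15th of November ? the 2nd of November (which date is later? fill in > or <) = >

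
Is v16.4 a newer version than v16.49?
No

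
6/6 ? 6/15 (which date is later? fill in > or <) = <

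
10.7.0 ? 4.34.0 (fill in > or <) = >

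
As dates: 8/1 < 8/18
True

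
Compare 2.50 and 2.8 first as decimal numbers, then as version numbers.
As decimals: 2.50 < 2.8. As versions: v2.50 > v2.8 (minor version 50 > 8).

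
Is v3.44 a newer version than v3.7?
Yes. Version numbers are compared segment by segment as integers, not as decimals: minor version 44 > 7, so v3.44 > v3.7 (even though the decimal 3.44 < 3.7).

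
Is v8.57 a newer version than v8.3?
Yes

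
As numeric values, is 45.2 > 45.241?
False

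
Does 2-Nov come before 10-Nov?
Yes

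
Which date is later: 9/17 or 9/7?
9/17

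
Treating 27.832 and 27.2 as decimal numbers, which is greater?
27.832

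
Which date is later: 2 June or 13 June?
13 June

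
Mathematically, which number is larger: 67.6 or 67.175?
67.6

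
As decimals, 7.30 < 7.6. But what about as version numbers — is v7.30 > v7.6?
True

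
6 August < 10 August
True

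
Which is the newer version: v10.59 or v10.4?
v10.59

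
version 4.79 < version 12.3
True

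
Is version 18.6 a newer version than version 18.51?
No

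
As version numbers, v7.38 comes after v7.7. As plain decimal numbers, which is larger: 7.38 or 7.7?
7.7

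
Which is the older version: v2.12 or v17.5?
v2.12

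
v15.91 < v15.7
False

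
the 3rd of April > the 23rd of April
False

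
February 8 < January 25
False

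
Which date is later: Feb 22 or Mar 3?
Mar 3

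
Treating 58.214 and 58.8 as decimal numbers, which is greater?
58.8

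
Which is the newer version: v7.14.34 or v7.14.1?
v7.14.34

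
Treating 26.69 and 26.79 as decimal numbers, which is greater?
26.79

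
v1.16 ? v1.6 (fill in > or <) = >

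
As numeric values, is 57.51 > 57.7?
False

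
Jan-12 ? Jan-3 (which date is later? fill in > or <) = >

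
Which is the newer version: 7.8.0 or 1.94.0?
7.8.0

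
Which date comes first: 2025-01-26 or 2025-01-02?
2025-01-02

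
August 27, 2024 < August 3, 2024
False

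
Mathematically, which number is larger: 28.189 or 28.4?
28.4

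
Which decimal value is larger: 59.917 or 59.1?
59.917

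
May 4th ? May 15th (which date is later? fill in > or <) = <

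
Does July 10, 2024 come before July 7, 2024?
No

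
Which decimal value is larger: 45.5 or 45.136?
45.5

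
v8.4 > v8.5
False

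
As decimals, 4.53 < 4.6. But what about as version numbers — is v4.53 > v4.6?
True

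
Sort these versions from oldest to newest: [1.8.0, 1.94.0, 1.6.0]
[1.6.0, 1.8.0, 1.94.0]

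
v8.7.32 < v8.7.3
False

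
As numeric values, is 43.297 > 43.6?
False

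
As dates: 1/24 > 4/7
False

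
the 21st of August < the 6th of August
False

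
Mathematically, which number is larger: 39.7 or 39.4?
39.7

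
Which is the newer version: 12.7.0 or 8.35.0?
12.7.0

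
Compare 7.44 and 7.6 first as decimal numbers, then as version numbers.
As decimals: 7.44 < 7.6. As versions: v7.44 > v7.6 (minor version 44 > 6).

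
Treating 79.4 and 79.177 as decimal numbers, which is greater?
79.4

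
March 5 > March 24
False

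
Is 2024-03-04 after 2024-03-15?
No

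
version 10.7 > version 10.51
False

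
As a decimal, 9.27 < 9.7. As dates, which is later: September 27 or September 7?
September 27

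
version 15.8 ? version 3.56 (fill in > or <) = >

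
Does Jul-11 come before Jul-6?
No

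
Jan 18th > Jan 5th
True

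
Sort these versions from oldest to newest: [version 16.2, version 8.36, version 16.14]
[version 8.36, version 16.2, version 16.14]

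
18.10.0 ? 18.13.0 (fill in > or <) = <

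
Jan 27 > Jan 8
True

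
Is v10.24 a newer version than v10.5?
Yes. Version numbers are compared segment by segment as integers, not as decimals: minor version 24 > 5, so v10.24 > v10.5 (even though the decimal 10.24 < 10.5).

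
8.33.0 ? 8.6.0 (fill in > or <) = >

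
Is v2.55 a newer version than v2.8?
Yes. Version numbers are compared segment by segment as integers, not as decimals: minor version 55 > 8, so v2.55 > v2.8 (even though the decimal 2.55 < 2.8).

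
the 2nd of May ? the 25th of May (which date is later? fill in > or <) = <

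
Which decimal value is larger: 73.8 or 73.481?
73.8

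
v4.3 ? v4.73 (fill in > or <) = <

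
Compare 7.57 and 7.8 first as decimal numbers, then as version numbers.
As decimals: 7.57 < 7.8. As versions: v7.57 > v7.8 (minor version 57 > 8).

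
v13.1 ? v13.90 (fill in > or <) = <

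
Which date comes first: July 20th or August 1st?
July 20th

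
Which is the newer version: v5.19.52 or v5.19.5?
v5.19.52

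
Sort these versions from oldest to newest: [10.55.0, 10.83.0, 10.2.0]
[10.2.0, 10.55.0, 10.83.0]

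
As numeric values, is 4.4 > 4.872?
False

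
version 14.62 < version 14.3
False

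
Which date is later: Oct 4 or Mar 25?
Oct 4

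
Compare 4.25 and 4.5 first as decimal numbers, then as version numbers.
As decimals: 4.25 < 4.5. As versions: v4.25 > v4.5 (minor version 25 > 5).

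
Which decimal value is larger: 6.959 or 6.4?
6.959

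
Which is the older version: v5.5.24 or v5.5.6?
v5.5.6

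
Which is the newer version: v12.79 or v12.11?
v12.79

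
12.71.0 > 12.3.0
True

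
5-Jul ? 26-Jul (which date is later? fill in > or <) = <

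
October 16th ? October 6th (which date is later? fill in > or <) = >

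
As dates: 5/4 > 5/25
False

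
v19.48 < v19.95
True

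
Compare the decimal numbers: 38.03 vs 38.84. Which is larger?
38.84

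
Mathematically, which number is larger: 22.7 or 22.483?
22.7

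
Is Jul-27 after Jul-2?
Yes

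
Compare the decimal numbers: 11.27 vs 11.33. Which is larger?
11.33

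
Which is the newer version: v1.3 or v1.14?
v1.14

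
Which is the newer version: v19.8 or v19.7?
v19.8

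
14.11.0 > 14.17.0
False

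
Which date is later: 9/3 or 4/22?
9/3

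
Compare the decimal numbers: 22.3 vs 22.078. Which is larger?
22.3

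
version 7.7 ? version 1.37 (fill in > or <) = >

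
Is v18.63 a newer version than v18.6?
Yes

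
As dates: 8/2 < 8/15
True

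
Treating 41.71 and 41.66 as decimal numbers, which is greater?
41.71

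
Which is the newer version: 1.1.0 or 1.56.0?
1.56.0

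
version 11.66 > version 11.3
True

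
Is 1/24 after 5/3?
No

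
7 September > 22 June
True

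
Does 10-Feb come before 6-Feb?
No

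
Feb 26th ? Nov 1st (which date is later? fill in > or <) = <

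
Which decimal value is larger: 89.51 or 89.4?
89.51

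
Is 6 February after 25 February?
No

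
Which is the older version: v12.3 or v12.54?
v12.3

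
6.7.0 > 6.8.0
False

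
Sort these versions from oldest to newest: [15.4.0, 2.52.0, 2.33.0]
[2.33.0, 2.52.0, 15.4.0]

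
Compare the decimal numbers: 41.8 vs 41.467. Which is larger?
41.8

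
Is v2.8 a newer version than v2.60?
No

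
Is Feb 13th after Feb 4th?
Yes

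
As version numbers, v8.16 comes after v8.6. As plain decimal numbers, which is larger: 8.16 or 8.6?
8.6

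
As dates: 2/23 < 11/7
True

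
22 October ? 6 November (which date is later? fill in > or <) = <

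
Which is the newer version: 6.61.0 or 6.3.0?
6.61.0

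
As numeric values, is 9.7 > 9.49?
True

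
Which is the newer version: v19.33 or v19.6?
v19.33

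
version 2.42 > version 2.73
False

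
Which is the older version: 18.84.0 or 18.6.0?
18.6.0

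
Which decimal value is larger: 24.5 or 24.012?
24.5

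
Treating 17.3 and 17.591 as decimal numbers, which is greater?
17.591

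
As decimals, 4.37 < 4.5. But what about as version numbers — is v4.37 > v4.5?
True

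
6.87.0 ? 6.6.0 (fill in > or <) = >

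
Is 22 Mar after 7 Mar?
Yes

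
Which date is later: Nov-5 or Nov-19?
Nov-19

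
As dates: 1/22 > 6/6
False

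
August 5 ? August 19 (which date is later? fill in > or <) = <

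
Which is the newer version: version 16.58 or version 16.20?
version 16.58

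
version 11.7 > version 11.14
False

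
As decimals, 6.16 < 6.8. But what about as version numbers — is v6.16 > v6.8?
True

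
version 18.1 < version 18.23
True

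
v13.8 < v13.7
False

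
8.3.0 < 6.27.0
False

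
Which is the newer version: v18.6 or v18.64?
v18.64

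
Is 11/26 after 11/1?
Yes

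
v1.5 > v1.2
True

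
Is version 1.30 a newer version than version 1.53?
No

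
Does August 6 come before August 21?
Yes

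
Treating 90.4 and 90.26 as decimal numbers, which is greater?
90.4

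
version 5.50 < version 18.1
True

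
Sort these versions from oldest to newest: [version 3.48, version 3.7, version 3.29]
[version 3.7, version 3.29, version 3.48]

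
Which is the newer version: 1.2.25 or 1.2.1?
1.2.25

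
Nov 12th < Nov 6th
False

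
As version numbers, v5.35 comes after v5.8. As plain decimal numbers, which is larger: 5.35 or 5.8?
5.8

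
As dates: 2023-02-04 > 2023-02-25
False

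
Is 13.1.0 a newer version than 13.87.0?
No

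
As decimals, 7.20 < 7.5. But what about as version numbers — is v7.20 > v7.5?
True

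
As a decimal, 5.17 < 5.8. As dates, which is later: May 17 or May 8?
May 17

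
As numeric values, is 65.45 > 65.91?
False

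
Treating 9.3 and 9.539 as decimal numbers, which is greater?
9.539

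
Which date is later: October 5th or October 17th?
October 17th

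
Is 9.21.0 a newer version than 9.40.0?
No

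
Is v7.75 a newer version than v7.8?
Yes. Version numbers are compared segment by segment as integers, not as decimals: minor version 75 > 8, so v7.75 > v7.8 (even though the decimal 7.75 < 7.8).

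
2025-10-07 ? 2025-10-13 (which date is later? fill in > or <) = <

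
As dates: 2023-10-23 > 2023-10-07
True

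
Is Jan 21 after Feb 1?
No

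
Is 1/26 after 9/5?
No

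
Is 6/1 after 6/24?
No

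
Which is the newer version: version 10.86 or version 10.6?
version 10.86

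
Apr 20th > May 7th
False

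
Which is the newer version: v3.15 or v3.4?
v3.15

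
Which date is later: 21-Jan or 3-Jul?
3-Jul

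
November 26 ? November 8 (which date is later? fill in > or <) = >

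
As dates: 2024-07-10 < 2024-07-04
False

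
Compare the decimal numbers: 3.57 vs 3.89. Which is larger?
3.89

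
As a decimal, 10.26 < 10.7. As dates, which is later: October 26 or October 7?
October 26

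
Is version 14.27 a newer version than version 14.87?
No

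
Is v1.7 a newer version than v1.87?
No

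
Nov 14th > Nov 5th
True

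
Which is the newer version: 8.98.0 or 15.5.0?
15.5.0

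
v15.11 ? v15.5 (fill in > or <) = >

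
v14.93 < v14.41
False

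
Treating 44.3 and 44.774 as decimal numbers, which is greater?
44.774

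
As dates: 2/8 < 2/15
True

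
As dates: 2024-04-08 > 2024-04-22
False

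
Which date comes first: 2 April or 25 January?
25 January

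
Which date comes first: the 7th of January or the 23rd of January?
the 7th of January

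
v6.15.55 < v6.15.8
False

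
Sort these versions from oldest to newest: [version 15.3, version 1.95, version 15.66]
[version 1.95, version 15.3, version 15.66]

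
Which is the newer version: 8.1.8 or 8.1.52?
8.1.52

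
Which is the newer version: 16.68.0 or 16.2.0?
16.68.0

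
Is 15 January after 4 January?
Yes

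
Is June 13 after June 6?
Yes. Day 13 comes after day 6 in June — this is a date comparison, not a decimal one (the decimal 6.13 would be smaller than 6.6).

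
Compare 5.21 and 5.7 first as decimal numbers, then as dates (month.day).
As decimals: 5.21 < 5.7. As dates: 5/21 is later than 5/7 (day 21 > day 7).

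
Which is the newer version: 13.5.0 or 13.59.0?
13.59.0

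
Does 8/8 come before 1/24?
No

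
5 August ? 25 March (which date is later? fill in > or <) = >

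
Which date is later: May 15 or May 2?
May 15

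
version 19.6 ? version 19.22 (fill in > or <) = <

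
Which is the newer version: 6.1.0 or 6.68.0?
6.68.0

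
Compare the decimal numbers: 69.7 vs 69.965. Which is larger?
69.965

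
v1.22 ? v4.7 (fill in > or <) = <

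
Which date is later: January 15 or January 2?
January 15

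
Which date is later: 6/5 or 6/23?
6/23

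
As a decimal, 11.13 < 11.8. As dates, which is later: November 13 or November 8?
November 13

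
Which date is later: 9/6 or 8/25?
9/6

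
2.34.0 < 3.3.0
True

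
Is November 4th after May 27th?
Yes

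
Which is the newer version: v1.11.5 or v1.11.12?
v1.11.12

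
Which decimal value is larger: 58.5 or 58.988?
58.988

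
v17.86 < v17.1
False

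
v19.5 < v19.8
True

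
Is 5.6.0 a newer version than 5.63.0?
No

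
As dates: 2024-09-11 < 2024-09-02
False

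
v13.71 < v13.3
False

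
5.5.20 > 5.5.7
True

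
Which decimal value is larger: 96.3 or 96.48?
96.48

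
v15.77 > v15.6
True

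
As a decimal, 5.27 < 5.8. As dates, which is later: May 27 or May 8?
May 27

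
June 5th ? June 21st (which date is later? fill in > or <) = <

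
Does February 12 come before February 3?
No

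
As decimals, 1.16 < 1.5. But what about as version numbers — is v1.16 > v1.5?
True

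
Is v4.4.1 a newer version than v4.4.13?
No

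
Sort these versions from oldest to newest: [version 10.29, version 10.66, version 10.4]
[version 10.4, version 10.29, version 10.66]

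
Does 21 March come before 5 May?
Yes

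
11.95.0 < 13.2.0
True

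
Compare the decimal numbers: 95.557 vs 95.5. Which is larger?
95.557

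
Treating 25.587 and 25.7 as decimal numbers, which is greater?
25.7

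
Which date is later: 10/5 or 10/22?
10/22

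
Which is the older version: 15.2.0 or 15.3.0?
15.2.0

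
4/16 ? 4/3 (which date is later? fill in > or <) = >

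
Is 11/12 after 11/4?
Yes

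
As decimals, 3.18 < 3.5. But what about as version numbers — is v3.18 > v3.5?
True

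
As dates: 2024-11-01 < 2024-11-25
True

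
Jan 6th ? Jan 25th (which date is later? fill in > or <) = <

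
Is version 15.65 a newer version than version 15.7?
Yes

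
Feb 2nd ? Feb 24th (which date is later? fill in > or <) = <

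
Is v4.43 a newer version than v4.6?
Yes. Version numbers are compared segment by segment as integers, not as decimals: minor version 43 > 6, so v4.43 > v4.6 (even though the decimal 4.43 < 4.6).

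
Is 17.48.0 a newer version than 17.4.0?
Yes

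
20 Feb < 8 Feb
False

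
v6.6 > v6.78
False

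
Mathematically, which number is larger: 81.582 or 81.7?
81.7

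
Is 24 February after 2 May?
No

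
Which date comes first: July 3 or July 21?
July 3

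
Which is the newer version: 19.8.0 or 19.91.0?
19.91.0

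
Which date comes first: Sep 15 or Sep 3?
Sep 3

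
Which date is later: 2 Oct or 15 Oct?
15 Oct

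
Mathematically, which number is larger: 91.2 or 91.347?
91.347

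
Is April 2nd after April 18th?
No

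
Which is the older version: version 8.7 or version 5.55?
version 5.55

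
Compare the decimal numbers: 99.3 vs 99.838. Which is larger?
99.838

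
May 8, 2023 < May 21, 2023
True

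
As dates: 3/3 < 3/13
True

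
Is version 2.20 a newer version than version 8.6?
No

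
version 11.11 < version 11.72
True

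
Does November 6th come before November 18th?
Yes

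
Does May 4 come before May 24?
Yes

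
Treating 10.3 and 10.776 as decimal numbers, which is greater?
10.776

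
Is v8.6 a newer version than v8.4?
Yes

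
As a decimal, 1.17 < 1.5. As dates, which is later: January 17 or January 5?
January 17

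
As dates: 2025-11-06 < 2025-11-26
True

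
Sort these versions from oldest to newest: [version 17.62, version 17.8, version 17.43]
[version 17.8, version 17.43, version 17.62]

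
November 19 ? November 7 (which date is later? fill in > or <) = >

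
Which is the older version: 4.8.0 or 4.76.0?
4.8.0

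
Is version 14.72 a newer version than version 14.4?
Yes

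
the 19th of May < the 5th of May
False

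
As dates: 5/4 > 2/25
True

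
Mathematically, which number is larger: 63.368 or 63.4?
63.4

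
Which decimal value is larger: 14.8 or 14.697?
14.8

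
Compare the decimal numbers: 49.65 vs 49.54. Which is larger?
49.65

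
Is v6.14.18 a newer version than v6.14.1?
Yes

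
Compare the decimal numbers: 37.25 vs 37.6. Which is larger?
37.6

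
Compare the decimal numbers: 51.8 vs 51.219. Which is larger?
51.8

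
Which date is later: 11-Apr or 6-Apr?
11-Apr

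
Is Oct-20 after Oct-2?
Yes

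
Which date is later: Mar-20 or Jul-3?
Jul-3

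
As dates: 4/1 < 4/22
True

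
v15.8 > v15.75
False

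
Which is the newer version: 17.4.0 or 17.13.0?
17.13.0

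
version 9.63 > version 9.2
True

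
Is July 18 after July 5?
Yes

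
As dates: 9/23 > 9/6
True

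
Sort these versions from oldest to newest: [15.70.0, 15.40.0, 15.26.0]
[15.26.0, 15.40.0, 15.70.0]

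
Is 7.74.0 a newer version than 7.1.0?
Yes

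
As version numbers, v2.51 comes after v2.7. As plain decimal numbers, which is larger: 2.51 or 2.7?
2.7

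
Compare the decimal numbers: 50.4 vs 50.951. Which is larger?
50.951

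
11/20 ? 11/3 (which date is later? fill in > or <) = >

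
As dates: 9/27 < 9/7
False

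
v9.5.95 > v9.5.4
True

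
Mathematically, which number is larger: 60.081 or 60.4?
60.4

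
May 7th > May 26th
False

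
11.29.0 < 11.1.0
False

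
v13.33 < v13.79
True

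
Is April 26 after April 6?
Yes. Day 26 comes after day 6 in April — this is a date comparison, not a decimal one (the decimal 4.26 would be smaller than 4.6).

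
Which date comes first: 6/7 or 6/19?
6/7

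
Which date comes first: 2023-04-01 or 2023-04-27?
2023-04-01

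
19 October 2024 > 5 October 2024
True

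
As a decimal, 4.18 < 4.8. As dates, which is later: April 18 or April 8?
April 18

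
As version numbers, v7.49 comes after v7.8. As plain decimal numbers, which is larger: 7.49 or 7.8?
7.8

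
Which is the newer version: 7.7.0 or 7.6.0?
7.7.0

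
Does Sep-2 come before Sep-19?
Yes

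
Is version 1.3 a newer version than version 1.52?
No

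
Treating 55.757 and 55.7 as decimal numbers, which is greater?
55.757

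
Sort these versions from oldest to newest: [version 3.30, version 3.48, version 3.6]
[version 3.6, version 3.30, version 3.48]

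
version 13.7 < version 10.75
False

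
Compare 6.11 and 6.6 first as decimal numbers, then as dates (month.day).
As decimals: 6.11 < 6.6. As dates: 6/11 is later than 6/6 (day 11 > day 6).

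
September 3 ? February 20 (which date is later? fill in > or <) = >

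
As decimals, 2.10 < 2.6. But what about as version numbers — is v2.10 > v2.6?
True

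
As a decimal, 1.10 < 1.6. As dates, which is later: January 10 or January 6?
January 10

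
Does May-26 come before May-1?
No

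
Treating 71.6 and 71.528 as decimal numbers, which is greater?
71.6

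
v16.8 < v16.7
False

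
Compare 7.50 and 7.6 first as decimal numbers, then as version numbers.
As decimals: 7.50 < 7.6. As versions: v7.50 > v7.6 (minor version 50 > 6).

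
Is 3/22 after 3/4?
Yes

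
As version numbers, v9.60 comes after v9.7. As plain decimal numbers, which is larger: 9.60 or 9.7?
9.7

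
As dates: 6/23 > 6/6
True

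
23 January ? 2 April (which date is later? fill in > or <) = <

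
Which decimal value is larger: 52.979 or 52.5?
52.979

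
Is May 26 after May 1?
Yes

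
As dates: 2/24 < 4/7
True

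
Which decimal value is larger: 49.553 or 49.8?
49.8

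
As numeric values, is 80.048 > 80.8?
False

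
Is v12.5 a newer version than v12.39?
No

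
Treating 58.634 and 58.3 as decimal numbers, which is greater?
58.634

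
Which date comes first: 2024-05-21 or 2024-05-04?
2024-05-04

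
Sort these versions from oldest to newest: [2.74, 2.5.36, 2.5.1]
[2.5.1, 2.5.36, 2.74]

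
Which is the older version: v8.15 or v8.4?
v8.4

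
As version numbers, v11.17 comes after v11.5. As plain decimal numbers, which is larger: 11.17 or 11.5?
11.5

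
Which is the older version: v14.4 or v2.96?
v2.96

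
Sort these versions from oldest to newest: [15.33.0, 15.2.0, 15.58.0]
[15.2.0, 15.33.0, 15.58.0]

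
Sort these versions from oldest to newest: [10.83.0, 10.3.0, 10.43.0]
[10.3.0, 10.43.0, 10.83.0]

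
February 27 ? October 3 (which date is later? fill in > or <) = <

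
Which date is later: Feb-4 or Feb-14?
Feb-14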